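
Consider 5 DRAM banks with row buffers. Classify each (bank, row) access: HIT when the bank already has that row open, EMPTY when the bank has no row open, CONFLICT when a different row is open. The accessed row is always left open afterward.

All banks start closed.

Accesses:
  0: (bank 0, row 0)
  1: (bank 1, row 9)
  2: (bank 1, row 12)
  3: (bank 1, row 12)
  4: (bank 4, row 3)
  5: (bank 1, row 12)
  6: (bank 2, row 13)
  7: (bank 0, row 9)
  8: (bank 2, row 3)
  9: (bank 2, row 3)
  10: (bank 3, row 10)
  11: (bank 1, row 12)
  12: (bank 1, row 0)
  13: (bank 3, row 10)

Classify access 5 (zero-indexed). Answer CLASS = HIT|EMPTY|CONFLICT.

CLASS = HIT

0: bank 0 row 0 — prev None → EMPTY
1: bank 1 row 9 — prev None → EMPTY
2: bank 1 row 12 — prev 9 → CONFLICT
3: bank 1 row 12 — prev 12 → HIT
4: bank 4 row 3 — prev None → EMPTY
5: bank 1 row 12 — prev 12 → HIT
6: bank 2 row 13 — prev None → EMPTY
7: bank 0 row 9 — prev 0 → CONFLICT
8: bank 2 row 3 — prev 13 → CONFLICT
9: bank 2 row 3 — prev 3 → HIT
10: bank 3 row 10 — prev None → EMPTY
11: bank 1 row 12 — prev 12 → HIT
12: bank 1 row 0 — prev 12 → CONFLICT
13: bank 3 row 10 — prev 10 → HIT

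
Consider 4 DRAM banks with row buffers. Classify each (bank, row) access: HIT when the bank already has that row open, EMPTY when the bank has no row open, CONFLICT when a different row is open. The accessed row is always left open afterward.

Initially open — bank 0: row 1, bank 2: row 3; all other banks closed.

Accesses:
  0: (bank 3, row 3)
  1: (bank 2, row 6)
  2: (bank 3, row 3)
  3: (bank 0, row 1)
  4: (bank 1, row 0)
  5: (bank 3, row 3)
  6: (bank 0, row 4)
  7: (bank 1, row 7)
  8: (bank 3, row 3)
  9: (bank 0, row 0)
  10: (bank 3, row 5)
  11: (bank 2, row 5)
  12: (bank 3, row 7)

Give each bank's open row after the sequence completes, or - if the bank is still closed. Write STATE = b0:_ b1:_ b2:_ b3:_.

STATE = b0:0 b1:7 b2:5 b3:7

#0 (3,3) E
#1 (2,6) C  (was 3)
#2 (3,3) H  (was 3)
#3 (0,1) H  (was 1)
#4 (1,0) E
#5 (3,3) H  (was 3)
#6 (0,4) C  (was 1)
#7 (1,7) C  (was 0)
#8 (3,3) H  (was 3)
#9 (0,0) C  (was 4)
#10 (3,5) C  (was 3)
#11 (2,5) C  (was 6)
#12 (3,7) C  (was 5)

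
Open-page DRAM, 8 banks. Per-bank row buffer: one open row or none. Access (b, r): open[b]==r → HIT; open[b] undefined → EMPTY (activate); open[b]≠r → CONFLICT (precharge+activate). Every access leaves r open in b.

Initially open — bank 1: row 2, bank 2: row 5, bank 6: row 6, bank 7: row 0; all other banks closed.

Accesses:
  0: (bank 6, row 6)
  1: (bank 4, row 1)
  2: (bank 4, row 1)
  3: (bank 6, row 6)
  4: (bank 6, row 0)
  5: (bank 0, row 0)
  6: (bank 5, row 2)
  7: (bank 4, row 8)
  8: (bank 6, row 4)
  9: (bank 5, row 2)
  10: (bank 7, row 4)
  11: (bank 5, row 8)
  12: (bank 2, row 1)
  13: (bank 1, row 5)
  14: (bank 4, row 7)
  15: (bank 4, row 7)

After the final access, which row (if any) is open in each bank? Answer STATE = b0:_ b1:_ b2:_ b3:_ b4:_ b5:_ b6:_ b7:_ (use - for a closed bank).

STATE = b0:0 b1:5 b2:1 b3:- b4:7 b5:8 b6:4 b7:4

step 0: bank6 6->6 [HIT]
step 1: bank4 None->1 [EMPTY]
step 2: bank4 1->1 [HIT]
step 3: bank6 6->6 [HIT]
step 4: bank6 6->0 [CONFLICT]
step 5: bank0 None->0 [EMPTY]
step 6: bank5 None->2 [EMPTY]
step 7: bank4 1->8 [CONFLICT]
step 8: bank6 0->4 [CONFLICT]
step 9: bank5 2->2 [HIT]
step 10: bank7 0->4 [CONFLICT]
step 11: bank5 2->8 [CONFLICT]
step 12: bank2 5->1 [CONFLICT]
step 13: bank1 2->5 [CONFLICT]
step 14: bank4 8->7 [CONFLICT]
step 15: bank4 7->7 [HIT]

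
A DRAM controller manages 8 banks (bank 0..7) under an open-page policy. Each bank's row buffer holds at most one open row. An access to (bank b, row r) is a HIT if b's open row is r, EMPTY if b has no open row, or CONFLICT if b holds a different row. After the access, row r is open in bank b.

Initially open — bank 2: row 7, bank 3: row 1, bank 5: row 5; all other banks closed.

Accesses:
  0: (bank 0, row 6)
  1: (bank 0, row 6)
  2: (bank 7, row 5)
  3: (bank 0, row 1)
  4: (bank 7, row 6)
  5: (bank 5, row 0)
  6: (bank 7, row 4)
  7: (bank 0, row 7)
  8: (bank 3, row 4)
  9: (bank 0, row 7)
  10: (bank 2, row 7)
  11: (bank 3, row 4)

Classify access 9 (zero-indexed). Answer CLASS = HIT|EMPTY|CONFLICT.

CLASS = HIT

0: bank 0 row 6 — prev None → EMPTY
1: bank 0 row 6 — prev 6 → HIT
2: bank 7 row 5 — prev None → EMPTY
3: bank 0 row 1 — prev 6 → CONFLICT
4: bank 7 row 6 — prev 5 → CONFLICT
5: bank 5 row 0 — prev 5 → CONFLICT
6: bank 7 row 4 — prev 6 → CONFLICT
7: bank 0 row 7 — prev 1 → CONFLICT
8: bank 3 row 4 — prev 1 → CONFLICT
9: bank 0 row 7 — prev 7 → HIT
10: bank 2 row 7 — prev 7 → HIT
11: bank 3 row 4 — prev 4 → HIT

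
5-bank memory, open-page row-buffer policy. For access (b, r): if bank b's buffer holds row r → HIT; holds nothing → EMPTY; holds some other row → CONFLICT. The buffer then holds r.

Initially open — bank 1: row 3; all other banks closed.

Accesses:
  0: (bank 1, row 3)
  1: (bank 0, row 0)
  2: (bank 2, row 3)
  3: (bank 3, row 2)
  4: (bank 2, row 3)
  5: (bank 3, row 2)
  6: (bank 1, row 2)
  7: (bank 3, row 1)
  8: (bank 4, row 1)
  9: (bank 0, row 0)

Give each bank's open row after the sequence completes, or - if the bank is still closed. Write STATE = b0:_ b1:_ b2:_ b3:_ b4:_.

STATE = b0:0 b1:2 b2:3 b3:1 b4:1

  [0] b1 r3: had r3 ⇒ H
  [1] b0 r0: no row ⇒ E
  [2] b2 r3: no row ⇒ E
  [3] b3 r2: no row ⇒ E
  [4] b2 r3: had r3 ⇒ H
  [5] b3 r2: had r2 ⇒ H
  [6] b1 r2: had r3 ⇒ C
  [7] b3 r1: had r2 ⇒ C
  [8] b4 r1: no row ⇒ E
  [9] b0 r0: had r0 ⇒ H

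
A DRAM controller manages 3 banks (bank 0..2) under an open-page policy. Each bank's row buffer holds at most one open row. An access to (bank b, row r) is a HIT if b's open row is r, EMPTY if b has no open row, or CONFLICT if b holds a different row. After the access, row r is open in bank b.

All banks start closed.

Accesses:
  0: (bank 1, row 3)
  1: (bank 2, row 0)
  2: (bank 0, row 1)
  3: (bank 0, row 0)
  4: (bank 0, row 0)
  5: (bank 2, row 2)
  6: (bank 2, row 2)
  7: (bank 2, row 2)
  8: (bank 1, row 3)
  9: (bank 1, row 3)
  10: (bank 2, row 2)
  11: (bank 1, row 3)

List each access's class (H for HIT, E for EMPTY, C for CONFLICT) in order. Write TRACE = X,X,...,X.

TRACE = E,E,E,C,H,C,H,H,H,H,H,H

#0 (1,3) E
#1 (2,0) E
#2 (0,1) E
#3 (0,0) C  (was 1)
#4 (0,0) H  (was 0)
#5 (2,2) C  (was 0)
#6 (2,2) H  (was 2)
#7 (2,2) H  (was 2)
#8 (1,3) H  (was 3)
#9 (1,3) H  (was 3)
#10 (2,2) H  (was 2)
#11 (1,3) H  (was 3)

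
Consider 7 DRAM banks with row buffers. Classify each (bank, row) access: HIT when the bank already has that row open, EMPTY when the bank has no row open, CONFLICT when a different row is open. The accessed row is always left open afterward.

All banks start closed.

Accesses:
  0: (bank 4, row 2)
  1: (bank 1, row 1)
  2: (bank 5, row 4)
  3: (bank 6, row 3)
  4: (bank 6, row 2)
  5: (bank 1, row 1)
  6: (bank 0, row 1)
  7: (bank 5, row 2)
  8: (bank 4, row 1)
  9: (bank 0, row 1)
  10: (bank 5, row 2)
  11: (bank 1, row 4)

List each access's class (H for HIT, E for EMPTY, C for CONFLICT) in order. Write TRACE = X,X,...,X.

step 0: bank4 None->2 [EMPTY]
step 1: bank1 None->1 [EMPTY]
step 2: bank5 None->4 [EMPTY]
step 3: bank6 None->3 [EMPTY]
step 4: bank6 3->2 [CONFLICT]
step 5: bank1 1->1 [HIT]
step 6: bank0 None->1 [EMPTY]
step 7: bank5 4->2 [CONFLICT]
step 8: bank4 2->1 [CONFLICT]
step 9: bank0 1->1 [HIT]
step 10: bank5 2->2 [HIT]
step 11: bank1 1->4 [CONFLICT]

TRACE = E,E,E,E,C,H,E,C,C,H,H,C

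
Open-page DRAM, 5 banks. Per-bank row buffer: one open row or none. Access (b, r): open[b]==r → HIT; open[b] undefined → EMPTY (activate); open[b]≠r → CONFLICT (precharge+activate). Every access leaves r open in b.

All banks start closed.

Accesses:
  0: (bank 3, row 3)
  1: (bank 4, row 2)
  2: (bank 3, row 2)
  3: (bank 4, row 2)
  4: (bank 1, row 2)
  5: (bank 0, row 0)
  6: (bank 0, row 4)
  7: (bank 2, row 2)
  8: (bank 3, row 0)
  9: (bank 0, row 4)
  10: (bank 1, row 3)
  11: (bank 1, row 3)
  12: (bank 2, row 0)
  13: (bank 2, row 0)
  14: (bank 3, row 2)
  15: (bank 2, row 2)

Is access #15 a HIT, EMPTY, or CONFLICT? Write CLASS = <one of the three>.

0: bank 3 row 3 — prev None → EMPTY
1: bank 4 row 2 — prev None → EMPTY
2: bank 3 row 2 — prev 3 → CONFLICT
3: bank 4 row 2 — prev 2 → HIT
4: bank 1 row 2 — prev None → EMPTY
5: bank 0 row 0 — prev None → EMPTY
6: bank 0 row 4 — prev 0 → CONFLICT
7: bank 2 row 2 — prev None → EMPTY
8: bank 3 row 0 — prev 2 → CONFLICT
9: bank 0 row 4 — prev 4 → HIT
10: bank 1 row 3 — prev 2 → CONFLICT
11: bank 1 row 3 — prev 3 → HIT
12: bank 2 row 0 — prev 2 → CONFLICT
13: bank 2 row 0 — prev 0 → HIT
14: bank 3 row 2 — prev 0 → CONFLICT
15: bank 2 row 2 — prev 0 → CONFLICT

CLASS = CONFLICT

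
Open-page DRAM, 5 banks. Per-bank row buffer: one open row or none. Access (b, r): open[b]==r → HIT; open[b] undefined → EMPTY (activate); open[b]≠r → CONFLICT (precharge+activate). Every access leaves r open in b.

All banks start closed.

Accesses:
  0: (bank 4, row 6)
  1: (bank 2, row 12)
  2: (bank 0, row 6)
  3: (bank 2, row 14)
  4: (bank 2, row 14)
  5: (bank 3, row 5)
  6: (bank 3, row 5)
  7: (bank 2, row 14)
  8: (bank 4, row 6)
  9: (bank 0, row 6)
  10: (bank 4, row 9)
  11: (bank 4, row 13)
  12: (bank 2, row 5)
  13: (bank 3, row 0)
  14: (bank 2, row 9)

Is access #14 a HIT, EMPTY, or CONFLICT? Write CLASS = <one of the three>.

  [0] b4 r6: no row ⇒ E
  [1] b2 r12: no row ⇒ E
  [2] b0 r6: no row ⇒ E
  [3] b2 r14: had r12 ⇒ C
  [4] b2 r14: had r14 ⇒ H
  [5] b3 r5: no row ⇒ E
  [6] b3 r5: had r5 ⇒ H
  [7] b2 r14: had r14 ⇒ H
  [8] b4 r6: had r6 ⇒ H
  [9] b0 r6: had r6 ⇒ H
  [10] b4 r9: had r6 ⇒ C
  [11] b4 r13: had r9 ⇒ C
  [12] b2 r5: had r14 ⇒ C
  [13] b3 r0: had r5 ⇒ C
  [14] b2 r9: had r5 ⇒ C

CLASS = CONFLICT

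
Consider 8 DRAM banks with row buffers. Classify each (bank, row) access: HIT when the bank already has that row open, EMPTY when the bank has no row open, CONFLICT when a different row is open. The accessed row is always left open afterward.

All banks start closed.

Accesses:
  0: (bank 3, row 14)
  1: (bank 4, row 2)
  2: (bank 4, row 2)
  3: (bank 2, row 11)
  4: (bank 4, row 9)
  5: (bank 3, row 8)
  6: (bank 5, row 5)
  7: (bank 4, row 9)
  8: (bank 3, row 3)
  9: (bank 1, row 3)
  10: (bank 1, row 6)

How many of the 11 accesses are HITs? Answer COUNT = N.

COUNT = 2

step 0: bank3 None->14 [EMPTY]
step 1: bank4 None->2 [EMPTY]
step 2: bank4 2->2 [HIT]
step 3: bank2 None->11 [EMPTY]
step 4: bank4 2->9 [CONFLICT]
step 5: bank3 14->8 [CONFLICT]
step 6: bank5 None->5 [EMPTY]
step 7: bank4 9->9 [HIT]
step 8: bank3 8->3 [CONFLICT]
step 9: bank1 None->3 [EMPTY]
step 10: bank1 3->6 [CONFLICT]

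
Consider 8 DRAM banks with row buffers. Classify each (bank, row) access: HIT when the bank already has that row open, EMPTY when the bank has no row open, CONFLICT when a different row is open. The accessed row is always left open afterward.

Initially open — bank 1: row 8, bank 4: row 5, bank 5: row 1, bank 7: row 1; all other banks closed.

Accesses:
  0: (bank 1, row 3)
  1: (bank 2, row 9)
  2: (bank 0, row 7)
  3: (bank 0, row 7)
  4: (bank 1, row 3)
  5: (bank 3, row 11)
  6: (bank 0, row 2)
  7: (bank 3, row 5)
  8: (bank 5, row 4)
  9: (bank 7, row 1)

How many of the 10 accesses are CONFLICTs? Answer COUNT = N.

COUNT = 4

  [0] b1 r3: had r8 ⇒ C
  [1] b2 r9: no row ⇒ E
  [2] b0 r7: no row ⇒ E
  [3] b0 r7: had r7 ⇒ H
  [4] b1 r3: had r3 ⇒ H
  [5] b3 r11: no row ⇒ E
  [6] b0 r2: had r7 ⇒ C
  [7] b3 r5: had r11 ⇒ C
  [8] b5 r4: had r1 ⇒ C
  [9] b7 r1: had r1 ⇒ H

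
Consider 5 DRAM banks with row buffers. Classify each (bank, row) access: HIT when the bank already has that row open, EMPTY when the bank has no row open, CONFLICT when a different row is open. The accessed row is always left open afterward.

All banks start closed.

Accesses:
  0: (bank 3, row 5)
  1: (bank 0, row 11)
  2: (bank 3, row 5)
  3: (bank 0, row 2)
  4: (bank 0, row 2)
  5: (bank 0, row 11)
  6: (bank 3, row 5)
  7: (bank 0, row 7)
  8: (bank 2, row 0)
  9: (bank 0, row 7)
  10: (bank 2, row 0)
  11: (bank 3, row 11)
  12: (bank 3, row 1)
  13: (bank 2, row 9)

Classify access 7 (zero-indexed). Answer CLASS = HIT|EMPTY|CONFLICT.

#0 (3,5) E
#1 (0,11) E
#2 (3,5) H  (was 5)
#3 (0,2) C  (was 11)
#4 (0,2) H  (was 2)
#5 (0,11) C  (was 2)
#6 (3,5) H  (was 5)
#7 (0,7) C  (was 11)
#8 (2,0) E
#9 (0,7) H  (was 7)
#10 (2,0) H  (was 0)
#11 (3,11) C  (was 5)
#12 (3,1) C  (was 11)
#13 (2,9) C  (was 0)

CLASS = CONFLICT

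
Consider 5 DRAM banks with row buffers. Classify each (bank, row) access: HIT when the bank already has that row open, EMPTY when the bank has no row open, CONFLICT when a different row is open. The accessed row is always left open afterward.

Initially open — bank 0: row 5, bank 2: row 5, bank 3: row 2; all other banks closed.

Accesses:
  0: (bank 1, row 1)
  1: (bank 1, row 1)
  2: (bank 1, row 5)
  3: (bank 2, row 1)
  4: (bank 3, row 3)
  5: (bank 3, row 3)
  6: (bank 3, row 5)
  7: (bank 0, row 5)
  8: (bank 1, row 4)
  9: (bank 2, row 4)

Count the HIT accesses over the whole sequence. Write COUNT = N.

COUNT = 3

0: bank 1 row 1 — prev None → EMPTY
1: bank 1 row 1 — prev 1 → HIT
2: bank 1 row 5 — prev 1 → CONFLICT
3: bank 2 row 1 — prev 5 → CONFLICT
4: bank 3 row 3 — prev 2 → CONFLICT
5: bank 3 row 3 — prev 3 → HIT
6: bank 3 row 5 — prev 3 → CONFLICT
7: bank 0 row 5 — prev 5 → HIT
8: bank 1 row 4 — prev 5 → CONFLICT
9: bank 2 row 4 — prev 1 → CONFLICT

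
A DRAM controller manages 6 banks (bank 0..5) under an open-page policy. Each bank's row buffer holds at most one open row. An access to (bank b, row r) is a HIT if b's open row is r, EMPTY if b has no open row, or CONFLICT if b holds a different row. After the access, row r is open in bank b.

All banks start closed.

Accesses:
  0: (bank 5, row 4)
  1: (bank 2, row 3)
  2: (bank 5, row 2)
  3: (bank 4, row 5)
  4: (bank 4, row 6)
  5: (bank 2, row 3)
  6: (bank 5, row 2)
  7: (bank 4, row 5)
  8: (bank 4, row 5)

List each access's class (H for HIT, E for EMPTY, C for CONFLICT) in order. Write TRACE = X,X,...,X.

TRACE = E,E,C,E,C,H,H,C,H

step 0: bank5 None->4 [EMPTY]
step 1: bank2 None->3 [EMPTY]
step 2: bank5 4->2 [CONFLICT]
step 3: bank4 None->5 [EMPTY]
step 4: bank4 5->6 [CONFLICT]
step 5: bank2 3->3 [HIT]
step 6: bank5 2->2 [HIT]
step 7: bank4 6->5 [CONFLICT]
step 8: bank4 5->5 [HIT]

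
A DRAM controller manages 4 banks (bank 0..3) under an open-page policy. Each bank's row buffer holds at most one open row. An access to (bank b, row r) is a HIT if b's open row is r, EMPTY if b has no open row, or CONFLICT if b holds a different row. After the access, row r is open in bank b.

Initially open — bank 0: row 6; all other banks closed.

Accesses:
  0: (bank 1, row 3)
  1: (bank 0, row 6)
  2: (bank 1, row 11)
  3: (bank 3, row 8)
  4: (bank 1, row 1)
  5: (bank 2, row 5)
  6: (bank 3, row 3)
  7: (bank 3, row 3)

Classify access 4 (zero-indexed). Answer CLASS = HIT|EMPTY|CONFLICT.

CLASS = CONFLICT

  [0] b1 r3: no row ⇒ E
  [1] b0 r6: had r6 ⇒ H
  [2] b1 r11: had r3 ⇒ C
  [3] b3 r8: no row ⇒ E
  [4] b1 r1: had r11 ⇒ C
  [5] b2 r5: no row ⇒ E
  [6] b3 r3: had r8 ⇒ C
  [7] b3 r3: had r3 ⇒ H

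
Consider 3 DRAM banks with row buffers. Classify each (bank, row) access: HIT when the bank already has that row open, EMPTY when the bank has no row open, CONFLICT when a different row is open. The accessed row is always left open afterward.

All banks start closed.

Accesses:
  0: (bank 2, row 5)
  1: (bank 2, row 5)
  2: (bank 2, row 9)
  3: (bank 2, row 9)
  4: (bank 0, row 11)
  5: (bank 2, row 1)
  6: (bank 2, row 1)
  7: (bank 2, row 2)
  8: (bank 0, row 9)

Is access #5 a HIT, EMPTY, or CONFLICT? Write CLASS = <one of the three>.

CLASS = CONFLICT

0: bank 2 row 5 — prev None → EMPTY
1: bank 2 row 5 — prev 5 → HIT
2: bank 2 row 9 — prev 5 → CONFLICT
3: bank 2 row 9 — prev 9 → HIT
4: bank 0 row 11 — prev None → EMPTY
5: bank 2 row 1 — prev 9 → CONFLICT
6: bank 2 row 1 — prev 1 → HIT
7: bank 2 row 2 — prev 1 → CONFLICT
8: bank 0 row 9 — prev 11 → CONFLICT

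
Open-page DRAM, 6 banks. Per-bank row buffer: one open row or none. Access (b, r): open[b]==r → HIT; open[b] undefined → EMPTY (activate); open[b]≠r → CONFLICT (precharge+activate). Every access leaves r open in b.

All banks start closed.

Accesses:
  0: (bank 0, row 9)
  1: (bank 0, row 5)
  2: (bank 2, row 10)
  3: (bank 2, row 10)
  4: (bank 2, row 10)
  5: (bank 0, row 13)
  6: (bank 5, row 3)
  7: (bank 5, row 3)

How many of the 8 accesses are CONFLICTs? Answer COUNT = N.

0: bank 0 row 9 — prev None → EMPTY
1: bank 0 row 5 — prev 9 → CONFLICT
2: bank 2 row 10 — prev None → EMPTY
3: bank 2 row 10 — prev 10 → HIT
4: bank 2 row 10 — prev 10 → HIT
5: bank 0 row 13 — prev 5 → CONFLICT
6: bank 5 row 3 — prev None → EMPTY
7: bank 5 row 3 — prev 3 → HIT

COUNT = 2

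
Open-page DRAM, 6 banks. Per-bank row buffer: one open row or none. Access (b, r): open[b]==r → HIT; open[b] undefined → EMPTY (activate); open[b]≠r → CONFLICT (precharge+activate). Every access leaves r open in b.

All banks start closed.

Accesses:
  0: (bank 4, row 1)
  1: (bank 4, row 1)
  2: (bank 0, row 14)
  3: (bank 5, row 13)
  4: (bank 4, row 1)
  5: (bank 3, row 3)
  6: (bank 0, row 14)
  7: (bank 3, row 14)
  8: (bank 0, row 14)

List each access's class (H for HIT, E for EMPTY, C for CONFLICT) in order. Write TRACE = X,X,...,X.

step 0: bank4 None->1 [EMPTY]
step 1: bank4 1->1 [HIT]
step 2: bank0 None->14 [EMPTY]
step 3: bank5 None->13 [EMPTY]
step 4: bank4 1->1 [HIT]
step 5: bank3 None->3 [EMPTY]
step 6: bank0 14->14 [HIT]
step 7: bank3 3->14 [CONFLICT]
step 8: bank0 14->14 [HIT]

TRACE = E,H,E,E,H,E,H,C,H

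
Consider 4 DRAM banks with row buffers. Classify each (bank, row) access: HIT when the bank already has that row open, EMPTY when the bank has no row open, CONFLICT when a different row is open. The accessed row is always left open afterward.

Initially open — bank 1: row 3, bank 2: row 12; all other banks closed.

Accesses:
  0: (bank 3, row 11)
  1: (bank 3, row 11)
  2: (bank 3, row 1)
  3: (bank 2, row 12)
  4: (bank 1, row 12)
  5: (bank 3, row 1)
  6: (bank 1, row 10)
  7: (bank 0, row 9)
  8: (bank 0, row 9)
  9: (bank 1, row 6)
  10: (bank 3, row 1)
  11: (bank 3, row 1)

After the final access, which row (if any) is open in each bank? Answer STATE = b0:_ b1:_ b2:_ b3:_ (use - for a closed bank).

0: bank 3 row 11 — prev None → EMPTY
1: bank 3 row 11 — prev 11 → HIT
2: bank 3 row 1 — prev 11 → CONFLICT
3: bank 2 row 12 — prev 12 → HIT
4: bank 1 row 12 — prev 3 → CONFLICT
5: bank 3 row 1 — prev 1 → HIT
6: bank 1 row 10 — prev 12 → CONFLICT
7: bank 0 row 9 — prev None → EMPTY
8: bank 0 row 9 — prev 9 → HIT
9: bank 1 row 6 — prev 10 → CONFLICT
10: bank 3 row 1 — prev 1 → HIT
11: bank 3 row 1 — prev 1 → HIT

STATE = b0:9 b1:6 b2:12 b3:1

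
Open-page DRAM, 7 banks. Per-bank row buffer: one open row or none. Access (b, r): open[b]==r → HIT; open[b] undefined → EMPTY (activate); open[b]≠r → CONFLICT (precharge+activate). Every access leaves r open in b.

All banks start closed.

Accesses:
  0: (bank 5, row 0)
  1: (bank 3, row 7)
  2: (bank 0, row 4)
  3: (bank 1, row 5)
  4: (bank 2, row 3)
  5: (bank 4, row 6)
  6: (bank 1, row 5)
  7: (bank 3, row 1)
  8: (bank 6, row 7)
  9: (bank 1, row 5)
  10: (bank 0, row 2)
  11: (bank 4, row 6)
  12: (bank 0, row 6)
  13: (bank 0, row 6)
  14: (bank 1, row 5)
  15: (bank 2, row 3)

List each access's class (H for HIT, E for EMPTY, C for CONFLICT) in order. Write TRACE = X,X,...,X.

TRACE = E,E,E,E,E,E,H,C,E,H,C,H,C,H,H,H

  [0] b5 r0: no row ⇒ E
  [1] b3 r7: no row ⇒ E
  [2] b0 r4: no row ⇒ E
  [3] b1 r5: no row ⇒ E
  [4] b2 r3: no row ⇒ E
  [5] b4 r6: no row ⇒ E
  [6] b1 r5: had r5 ⇒ H
  [7] b3 r1: had r7 ⇒ C
  [8] b6 r7: no row ⇒ E
  [9] b1 r5: had r5 ⇒ H
  [10] b0 r2: had r4 ⇒ C
  [11] b4 r6: had r6 ⇒ H
  [12] b0 r6: had r2 ⇒ C
  [13] b0 r6: had r6 ⇒ H
  [14] b1 r5: had r5 ⇒ H
  [15] b2 r3: had r3 ⇒ H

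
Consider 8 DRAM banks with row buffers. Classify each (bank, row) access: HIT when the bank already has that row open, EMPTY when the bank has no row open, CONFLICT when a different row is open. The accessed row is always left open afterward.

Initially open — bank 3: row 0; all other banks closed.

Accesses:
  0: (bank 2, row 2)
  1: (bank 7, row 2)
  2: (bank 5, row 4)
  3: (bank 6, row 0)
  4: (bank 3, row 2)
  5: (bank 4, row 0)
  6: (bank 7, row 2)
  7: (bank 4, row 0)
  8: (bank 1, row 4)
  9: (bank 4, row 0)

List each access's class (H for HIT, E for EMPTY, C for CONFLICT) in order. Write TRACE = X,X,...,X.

TRACE = E,E,E,E,C,E,H,H,E,H

  [0] b2 r2: no row ⇒ E
  [1] b7 r2: no row ⇒ E
  [2] b5 r4: no row ⇒ E
  [3] b6 r0: no row ⇒ E
  [4] b3 r2: had r0 ⇒ C
  [5] b4 r0: no row ⇒ E
  [6] b7 r2: had r2 ⇒ H
  [7] b4 r0: had r0 ⇒ H
  [8] b1 r4: no row ⇒ E
  [9] b4 r0: had r0 ⇒ H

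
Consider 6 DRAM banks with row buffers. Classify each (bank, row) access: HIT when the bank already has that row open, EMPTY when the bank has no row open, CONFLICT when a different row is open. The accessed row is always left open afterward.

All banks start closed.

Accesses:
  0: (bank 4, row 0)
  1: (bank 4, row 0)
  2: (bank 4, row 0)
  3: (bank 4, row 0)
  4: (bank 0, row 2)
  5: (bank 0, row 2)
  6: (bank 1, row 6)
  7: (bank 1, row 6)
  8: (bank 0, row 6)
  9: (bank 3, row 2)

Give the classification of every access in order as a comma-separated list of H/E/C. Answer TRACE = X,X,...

TRACE = E,H,H,H,E,H,E,H,C,E

step 0: bank4 None->0 [EMPTY]
step 1: bank4 0->0 [HIT]
step 2: bank4 0->0 [HIT]
step 3: bank4 0->0 [HIT]
step 4: bank0 None->2 [EMPTY]
step 5: bank0 2->2 [HIT]
step 6: bank1 None->6 [EMPTY]
step 7: bank1 6->6 [HIT]
step 8: bank0 2->6 [CONFLICT]
step 9: bank3 None->2 [EMPTY]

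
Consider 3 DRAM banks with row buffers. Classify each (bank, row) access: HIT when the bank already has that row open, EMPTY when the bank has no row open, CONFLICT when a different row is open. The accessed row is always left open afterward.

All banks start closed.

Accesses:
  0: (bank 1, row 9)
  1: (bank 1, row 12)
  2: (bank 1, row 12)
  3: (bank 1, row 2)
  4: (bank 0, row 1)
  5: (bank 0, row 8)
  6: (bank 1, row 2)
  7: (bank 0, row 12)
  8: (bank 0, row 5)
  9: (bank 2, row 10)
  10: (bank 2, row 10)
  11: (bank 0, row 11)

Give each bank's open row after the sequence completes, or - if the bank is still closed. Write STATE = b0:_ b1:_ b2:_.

STATE = b0:11 b1:2 b2:10

step 0: bank1 None->9 [EMPTY]
step 1: bank1 9->12 [CONFLICT]
step 2: bank1 12->12 [HIT]
step 3: bank1 12->2 [CONFLICT]
step 4: bank0 None->1 [EMPTY]
step 5: bank0 1->8 [CONFLICT]
step 6: bank1 2->2 [HIT]
step 7: bank0 8->12 [CONFLICT]
step 8: bank0 12->5 [CONFLICT]
step 9: bank2 None->10 [EMPTY]
step 10: bank2 10->10 [HIT]
step 11: bank0 5->11 [CONFLICT]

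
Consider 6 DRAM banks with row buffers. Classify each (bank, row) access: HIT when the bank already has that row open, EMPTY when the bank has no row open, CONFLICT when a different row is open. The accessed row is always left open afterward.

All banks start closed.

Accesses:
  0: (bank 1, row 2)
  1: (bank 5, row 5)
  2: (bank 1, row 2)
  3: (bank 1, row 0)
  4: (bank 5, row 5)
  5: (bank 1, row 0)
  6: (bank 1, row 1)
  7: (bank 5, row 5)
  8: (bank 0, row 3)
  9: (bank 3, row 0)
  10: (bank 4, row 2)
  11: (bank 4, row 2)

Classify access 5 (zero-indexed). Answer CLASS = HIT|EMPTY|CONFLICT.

#0 (1,2) E
#1 (5,5) E
#2 (1,2) H  (was 2)
#3 (1,0) C  (was 2)
#4 (5,5) H  (was 5)
#5 (1,0) H  (was 0)
#6 (1,1) C  (was 0)
#7 (5,5) H  (was 5)
#8 (0,3) E
#9 (3,0) E
#10 (4,2) E
#11 (4,2) H  (was 2)

CLASS = HIT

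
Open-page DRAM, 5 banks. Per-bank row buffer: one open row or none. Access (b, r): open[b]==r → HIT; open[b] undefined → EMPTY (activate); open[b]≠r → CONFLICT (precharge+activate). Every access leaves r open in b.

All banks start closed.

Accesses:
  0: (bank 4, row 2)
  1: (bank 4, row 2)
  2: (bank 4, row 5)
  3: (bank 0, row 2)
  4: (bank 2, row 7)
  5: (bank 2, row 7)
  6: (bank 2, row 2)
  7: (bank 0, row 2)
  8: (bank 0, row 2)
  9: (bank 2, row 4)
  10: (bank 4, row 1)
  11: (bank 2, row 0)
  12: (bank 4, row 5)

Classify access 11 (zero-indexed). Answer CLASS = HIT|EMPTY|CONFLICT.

step 0: bank4 None->2 [EMPTY]
step 1: bank4 2->2 [HIT]
step 2: bank4 2->5 [CONFLICT]
step 3: bank0 None->2 [EMPTY]
step 4: bank2 None->7 [EMPTY]
step 5: bank2 7->7 [HIT]
step 6: bank2 7->2 [CONFLICT]
step 7: bank0 2->2 [HIT]
step 8: bank0 2->2 [HIT]
step 9: bank2 2->4 [CONFLICT]
step 10: bank4 5->1 [CONFLICT]
step 11: bank2 4->0 [CONFLICT]
step 12: bank4 1->5 [CONFLICT]

CLASS = CONFLICT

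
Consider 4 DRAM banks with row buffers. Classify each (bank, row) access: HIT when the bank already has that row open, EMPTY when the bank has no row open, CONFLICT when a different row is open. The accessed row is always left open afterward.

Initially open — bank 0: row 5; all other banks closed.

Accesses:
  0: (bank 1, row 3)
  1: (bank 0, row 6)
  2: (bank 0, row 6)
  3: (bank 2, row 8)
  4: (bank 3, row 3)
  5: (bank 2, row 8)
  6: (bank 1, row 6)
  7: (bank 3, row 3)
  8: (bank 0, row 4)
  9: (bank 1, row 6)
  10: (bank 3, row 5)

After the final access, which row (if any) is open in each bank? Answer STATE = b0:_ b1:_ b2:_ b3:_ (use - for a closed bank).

STATE = b0:4 b1:6 b2:8 b3:5

0: bank 1 row 3 — prev None → EMPTY
1: bank 0 row 6 — prev 5 → CONFLICT
2: bank 0 row 6 — prev 6 → HIT
3: bank 2 row 8 — prev None → EMPTY
4: bank 3 row 3 — prev None → EMPTY
5: bank 2 row 8 — prev 8 → HIT
6: bank 1 row 6 — prev 3 → CONFLICT
7: bank 3 row 3 — prev 3 → HIT
8: bank 0 row 4 — prev 6 → CONFLICT
9: bank 1 row 6 — prev 6 → HIT
10: bank 3 row 5 — prev 3 → CONFLICT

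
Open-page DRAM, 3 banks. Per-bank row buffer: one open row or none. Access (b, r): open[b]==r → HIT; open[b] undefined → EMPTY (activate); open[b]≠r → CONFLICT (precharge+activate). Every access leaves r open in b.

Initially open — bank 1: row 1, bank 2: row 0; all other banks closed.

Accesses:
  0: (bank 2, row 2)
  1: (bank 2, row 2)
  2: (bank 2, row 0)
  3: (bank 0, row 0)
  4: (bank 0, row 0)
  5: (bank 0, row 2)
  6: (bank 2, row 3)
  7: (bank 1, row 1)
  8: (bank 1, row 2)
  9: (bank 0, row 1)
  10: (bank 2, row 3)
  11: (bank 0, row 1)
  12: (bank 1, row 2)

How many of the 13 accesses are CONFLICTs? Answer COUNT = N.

COUNT = 6

#0 (2,2) C  (was 0)
#1 (2,2) H  (was 2)
#2 (2,0) C  (was 2)
#3 (0,0) E
#4 (0,0) H  (was 0)
#5 (0,2) C  (was 0)
#6 (2,3) C  (was 0)
#7 (1,1) H  (was 1)
#8 (1,2) C  (was 1)
#9 (0,1) C  (was 2)
#10 (2,3) H  (was 3)
#11 (0,1) H  (was 1)
#12 (1,2) H  (was 2)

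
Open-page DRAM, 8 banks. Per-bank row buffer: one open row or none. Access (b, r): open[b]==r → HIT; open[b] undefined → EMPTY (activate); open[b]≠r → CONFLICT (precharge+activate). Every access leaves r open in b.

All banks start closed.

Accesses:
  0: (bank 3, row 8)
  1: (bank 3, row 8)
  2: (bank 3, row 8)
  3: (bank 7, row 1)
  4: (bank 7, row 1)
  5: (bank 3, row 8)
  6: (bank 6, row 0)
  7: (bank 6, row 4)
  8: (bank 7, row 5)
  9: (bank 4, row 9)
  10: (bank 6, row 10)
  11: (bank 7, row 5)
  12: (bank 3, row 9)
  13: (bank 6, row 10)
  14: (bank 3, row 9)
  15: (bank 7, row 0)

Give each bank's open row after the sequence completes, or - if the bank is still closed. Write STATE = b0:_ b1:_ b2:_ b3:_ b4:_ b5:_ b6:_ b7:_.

0: bank 3 row 8 — prev None → EMPTY
1: bank 3 row 8 — prev 8 → HIT
2: bank 3 row 8 — prev 8 → HIT
3: bank 7 row 1 — prev None → EMPTY
4: bank 7 row 1 — prev 1 → HIT
5: bank 3 row 8 — prev 8 → HIT
6: bank 6 row 0 — prev None → EMPTY
7: bank 6 row 4 — prev 0 → CONFLICT
8: bank 7 row 5 — prev 1 → CONFLICT
9: bank 4 row 9 — prev None → EMPTY
10: bank 6 row 10 — prev 4 → CONFLICT
11: bank 7 row 5 — prev 5 → HIT
12: bank 3 row 9 — prev 8 → CONFLICT
13: bank 6 row 10 — prev 10 → HIT
14: bank 3 row 9 — prev 9 → HIT
15: bank 7 row 0 — prev 5 → CONFLICT

STATE = b0:- b1:- b2:- b3:9 b4:9 b5:- b6:10 b7:0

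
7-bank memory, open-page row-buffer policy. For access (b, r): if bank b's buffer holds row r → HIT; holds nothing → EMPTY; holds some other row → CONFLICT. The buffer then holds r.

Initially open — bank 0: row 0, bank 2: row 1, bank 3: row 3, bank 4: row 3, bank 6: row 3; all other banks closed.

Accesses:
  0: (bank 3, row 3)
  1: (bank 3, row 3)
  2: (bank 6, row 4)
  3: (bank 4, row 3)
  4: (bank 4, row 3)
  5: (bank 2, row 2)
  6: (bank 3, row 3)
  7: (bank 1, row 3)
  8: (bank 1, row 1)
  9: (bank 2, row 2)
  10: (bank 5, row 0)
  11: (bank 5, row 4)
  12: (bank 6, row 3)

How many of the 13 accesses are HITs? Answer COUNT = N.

COUNT = 6

  [0] b3 r3: had r3 ⇒ H
  [1] b3 r3: had r3 ⇒ H
  [2] b6 r4: had r3 ⇒ C
  [3] b4 r3: had r3 ⇒ H
  [4] b4 r3: had r3 ⇒ H
  [5] b2 r2: had r1 ⇒ C
  [6] b3 r3: had r3 ⇒ H
  [7] b1 r3: no row ⇒ E
  [8] b1 r1: had r3 ⇒ C
  [9] b2 r2: had r2 ⇒ H
  [10] b5 r0: no row ⇒ E
  [11] b5 r4: had r0 ⇒ C
  [12] b6 r3: had r4 ⇒ C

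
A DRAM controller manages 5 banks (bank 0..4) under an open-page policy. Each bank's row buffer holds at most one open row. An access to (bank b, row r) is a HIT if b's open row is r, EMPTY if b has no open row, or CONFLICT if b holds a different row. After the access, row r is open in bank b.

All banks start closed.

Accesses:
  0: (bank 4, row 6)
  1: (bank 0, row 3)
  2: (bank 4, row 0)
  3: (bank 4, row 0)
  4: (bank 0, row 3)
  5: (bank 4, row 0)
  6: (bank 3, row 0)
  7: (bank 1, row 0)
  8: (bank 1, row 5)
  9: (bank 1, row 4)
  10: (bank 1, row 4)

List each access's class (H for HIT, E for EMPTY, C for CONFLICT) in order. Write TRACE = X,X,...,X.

TRACE = E,E,C,H,H,H,E,E,C,C,H

0: bank 4 row 6 — prev None → EMPTY
1: bank 0 row 3 — prev None → EMPTY
2: bank 4 row 0 — prev 6 → CONFLICT
3: bank 4 row 0 — prev 0 → HIT
4: bank 0 row 3 — prev 3 → HIT
5: bank 4 row 0 — prev 0 → HIT
6: bank 3 row 0 — prev None → EMPTY
7: bank 1 row 0 — prev None → EMPTY
8: bank 1 row 5 — prev 0 → CONFLICT
9: bank 1 row 4 — prev 5 → CONFLICT
10: bank 1 row 4 — prev 4 → HIT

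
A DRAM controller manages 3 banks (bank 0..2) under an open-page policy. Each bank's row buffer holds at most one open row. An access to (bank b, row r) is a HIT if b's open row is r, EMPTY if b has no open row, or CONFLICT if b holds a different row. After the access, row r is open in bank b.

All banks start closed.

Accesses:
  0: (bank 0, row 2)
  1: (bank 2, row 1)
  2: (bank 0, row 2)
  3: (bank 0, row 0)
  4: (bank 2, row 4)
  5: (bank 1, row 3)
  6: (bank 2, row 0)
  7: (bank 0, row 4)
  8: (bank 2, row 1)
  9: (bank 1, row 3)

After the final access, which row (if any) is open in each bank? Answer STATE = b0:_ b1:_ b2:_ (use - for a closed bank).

STATE = b0:4 b1:3 b2:1

#0 (0,2) E
#1 (2,1) E
#2 (0,2) H  (was 2)
#3 (0,0) C  (was 2)
#4 (2,4) C  (was 1)
#5 (1,3) E
#6 (2,0) C  (was 4)
#7 (0,4) C  (was 0)
#8 (2,1) C  (was 0)
#9 (1,3) H  (was 3)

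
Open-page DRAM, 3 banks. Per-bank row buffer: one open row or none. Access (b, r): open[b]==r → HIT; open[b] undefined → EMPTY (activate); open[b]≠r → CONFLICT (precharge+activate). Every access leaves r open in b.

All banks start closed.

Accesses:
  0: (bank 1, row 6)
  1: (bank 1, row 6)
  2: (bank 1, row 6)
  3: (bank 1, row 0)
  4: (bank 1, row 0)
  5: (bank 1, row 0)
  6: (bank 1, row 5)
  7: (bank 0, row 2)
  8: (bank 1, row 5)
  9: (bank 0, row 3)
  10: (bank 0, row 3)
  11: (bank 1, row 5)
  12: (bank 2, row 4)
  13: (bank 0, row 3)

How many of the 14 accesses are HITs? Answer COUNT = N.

  [0] b1 r6: no row ⇒ E
  [1] b1 r6: had r6 ⇒ H
  [2] b1 r6: had r6 ⇒ H
  [3] b1 r0: had r6 ⇒ C
  [4] b1 r0: had r0 ⇒ H
  [5] b1 r0: had r0 ⇒ H
  [6] b1 r5: had r0 ⇒ C
  [7] b0 r2: no row ⇒ E
  [8] b1 r5: had r5 ⇒ H
  [9] b0 r3: had r2 ⇒ C
  [10] b0 r3: had r3 ⇒ H
  [11] b1 r5: had r5 ⇒ H
  [12] b2 r4: no row ⇒ E
  [13] b0 r3: had r3 ⇒ H

COUNT = 8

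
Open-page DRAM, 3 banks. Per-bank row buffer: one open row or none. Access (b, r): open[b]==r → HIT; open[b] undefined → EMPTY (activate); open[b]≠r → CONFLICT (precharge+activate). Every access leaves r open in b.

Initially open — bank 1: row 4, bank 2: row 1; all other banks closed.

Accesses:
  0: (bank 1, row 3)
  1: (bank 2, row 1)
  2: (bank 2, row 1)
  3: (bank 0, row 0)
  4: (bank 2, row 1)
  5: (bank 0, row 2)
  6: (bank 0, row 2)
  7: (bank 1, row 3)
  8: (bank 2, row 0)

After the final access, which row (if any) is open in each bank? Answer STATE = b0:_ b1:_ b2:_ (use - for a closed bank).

0: bank 1 row 3 — prev 4 → CONFLICT
1: bank 2 row 1 — prev 1 → HIT
2: bank 2 row 1 — prev 1 → HIT
3: bank 0 row 0 — prev None → EMPTY
4: bank 2 row 1 — prev 1 → HIT
5: bank 0 row 2 — prev 0 → CONFLICT
6: bank 0 row 2 — prev 2 → HIT
7: bank 1 row 3 — prev 3 → HIT
8: bank 2 row 0 — prev 1 → CONFLICT

STATE = b0:2 b1:3 b2:0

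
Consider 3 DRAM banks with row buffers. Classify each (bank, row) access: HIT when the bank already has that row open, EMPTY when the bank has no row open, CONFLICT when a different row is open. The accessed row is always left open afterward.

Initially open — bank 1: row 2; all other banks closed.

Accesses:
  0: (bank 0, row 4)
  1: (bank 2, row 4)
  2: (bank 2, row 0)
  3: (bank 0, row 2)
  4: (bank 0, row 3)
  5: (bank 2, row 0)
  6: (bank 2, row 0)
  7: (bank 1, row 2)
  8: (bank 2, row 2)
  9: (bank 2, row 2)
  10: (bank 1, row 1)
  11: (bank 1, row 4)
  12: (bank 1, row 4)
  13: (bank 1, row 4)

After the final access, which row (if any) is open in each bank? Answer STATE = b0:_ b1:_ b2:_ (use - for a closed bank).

0: bank 0 row 4 — prev None → EMPTY
1: bank 2 row 4 — prev None → EMPTY
2: bank 2 row 0 — prev 4 → CONFLICT
3: bank 0 row 2 — prev 4 → CONFLICT
4: bank 0 row 3 — prev 2 → CONFLICT
5: bank 2 row 0 — prev 0 → HIT
6: bank 2 row 0 — prev 0 → HIT
7: bank 1 row 2 — prev 2 → HIT
8: bank 2 row 2 — prev 0 → CONFLICT
9: bank 2 row 2 — prev 2 → HIT
10: bank 1 row 1 — prev 2 → CONFLICT
11: bank 1 row 4 — prev 1 → CONFLICT
12: bank 1 row 4 — prev 4 → HIT
13: bank 1 row 4 — prev 4 → HIT

STATE = b0:3 b1:4 b2:2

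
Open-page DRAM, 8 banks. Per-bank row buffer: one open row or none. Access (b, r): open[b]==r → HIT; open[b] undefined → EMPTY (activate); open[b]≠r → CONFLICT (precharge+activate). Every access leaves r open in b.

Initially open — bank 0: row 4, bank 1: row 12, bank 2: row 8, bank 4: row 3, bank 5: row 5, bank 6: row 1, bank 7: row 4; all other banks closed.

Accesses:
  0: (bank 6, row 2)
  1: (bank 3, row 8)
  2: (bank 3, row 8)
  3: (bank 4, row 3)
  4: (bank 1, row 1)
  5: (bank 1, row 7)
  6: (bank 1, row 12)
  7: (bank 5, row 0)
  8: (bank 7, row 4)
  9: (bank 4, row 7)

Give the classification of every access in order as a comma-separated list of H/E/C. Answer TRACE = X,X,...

TRACE = C,E,H,H,C,C,C,C,H,C

0: bank 6 row 2 — prev 1 → CONFLICT
1: bank 3 row 8 — prev None → EMPTY
2: bank 3 row 8 — prev 8 → HIT
3: bank 4 row 3 — prev 3 → HIT
4: bank 1 row 1 — prev 12 → CONFLICT
5: bank 1 row 7 — prev 1 → CONFLICT
6: bank 1 row 12 — prev 7 → CONFLICT
7: bank 5 row 0 — prev 5 → CONFLICT
8: bank 7 row 4 — prev 4 → HIT
9: bank 4 row 7 — prev 3 → CONFLICT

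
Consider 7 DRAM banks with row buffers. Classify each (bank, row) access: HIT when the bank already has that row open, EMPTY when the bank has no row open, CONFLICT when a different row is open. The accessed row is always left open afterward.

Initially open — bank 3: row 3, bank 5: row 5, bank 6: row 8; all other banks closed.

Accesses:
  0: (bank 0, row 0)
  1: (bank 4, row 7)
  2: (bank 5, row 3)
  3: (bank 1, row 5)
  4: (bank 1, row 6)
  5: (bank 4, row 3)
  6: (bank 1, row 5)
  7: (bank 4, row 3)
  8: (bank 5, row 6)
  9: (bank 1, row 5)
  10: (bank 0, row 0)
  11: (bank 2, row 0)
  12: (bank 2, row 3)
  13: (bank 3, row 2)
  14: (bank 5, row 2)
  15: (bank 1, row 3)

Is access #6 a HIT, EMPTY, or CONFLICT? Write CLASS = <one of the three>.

#0 (0,0) E
#1 (4,7) E
#2 (5,3) C  (was 5)
#3 (1,5) E
#4 (1,6) C  (was 5)
#5 (4,3) C  (was 7)
#6 (1,5) C  (was 6)
#7 (4,3) H  (was 3)
#8 (5,6) C  (was 3)
#9 (1,5) H  (was 5)
#10 (0,0) H  (was 0)
#11 (2,0) E
#12 (2,3) C  (was 0)
#13 (3,2) C  (was 3)
#14 (5,2) C  (was 6)
#15 (1,3) C  (was 5)

CLASS = CONFLICT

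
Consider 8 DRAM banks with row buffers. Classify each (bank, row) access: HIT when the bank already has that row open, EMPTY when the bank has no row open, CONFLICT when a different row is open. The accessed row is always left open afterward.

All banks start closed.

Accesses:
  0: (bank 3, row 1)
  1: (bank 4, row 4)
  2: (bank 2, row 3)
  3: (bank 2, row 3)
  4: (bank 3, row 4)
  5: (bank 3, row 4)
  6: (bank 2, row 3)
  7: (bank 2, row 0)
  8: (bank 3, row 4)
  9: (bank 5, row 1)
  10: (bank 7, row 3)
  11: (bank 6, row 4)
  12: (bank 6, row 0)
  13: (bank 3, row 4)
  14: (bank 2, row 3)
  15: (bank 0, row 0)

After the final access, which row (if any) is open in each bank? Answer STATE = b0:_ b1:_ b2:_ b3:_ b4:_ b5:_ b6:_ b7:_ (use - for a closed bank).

STATE = b0:0 b1:- b2:3 b3:4 b4:4 b5:1 b6:0 b7:3

  [0] b3 r1: no row ⇒ E
  [1] b4 r4: no row ⇒ E
  [2] b2 r3: no row ⇒ E
  [3] b2 r3: had r3 ⇒ H
  [4] b3 r4: had r1 ⇒ C
  [5] b3 r4: had r4 ⇒ H
  [6] b2 r3: had r3 ⇒ H
  [7] b2 r0: had r3 ⇒ C
  [8] b3 r4: had r4 ⇒ H
  [9] b5 r1: no row ⇒ E
  [10] b7 r3: no row ⇒ E
  [11] b6 r4: no row ⇒ E
  [12] b6 r0: had r4 ⇒ C
  [13] b3 r4: had r4 ⇒ H
  [14] b2 r3: had r0 ⇒ C
  [15] b0 r0: no row ⇒ E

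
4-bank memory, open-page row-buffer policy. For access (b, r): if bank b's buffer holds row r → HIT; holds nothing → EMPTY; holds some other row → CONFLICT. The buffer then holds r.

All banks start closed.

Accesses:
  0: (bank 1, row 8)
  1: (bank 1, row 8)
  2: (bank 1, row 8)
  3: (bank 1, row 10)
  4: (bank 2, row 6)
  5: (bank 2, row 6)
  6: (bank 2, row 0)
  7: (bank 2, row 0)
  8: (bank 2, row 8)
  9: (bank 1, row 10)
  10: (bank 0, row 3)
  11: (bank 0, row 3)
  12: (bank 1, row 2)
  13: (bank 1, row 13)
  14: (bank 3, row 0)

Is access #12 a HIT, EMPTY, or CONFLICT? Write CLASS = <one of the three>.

CLASS = CONFLICT

  [0] b1 r8: no row ⇒ E
  [1] b1 r8: had r8 ⇒ H
  [2] b1 r8: had r8 ⇒ H
  [3] b1 r10: had r8 ⇒ C
  [4] b2 r6: no row ⇒ E
  [5] b2 r6: had r6 ⇒ H
  [6] b2 r0: had r6 ⇒ C
  [7] b2 r0: had r0 ⇒ H
  [8] b2 r8: had r0 ⇒ C
  [9] b1 r10: had r10 ⇒ H
  [10] b0 r3: no row ⇒ E
  [11] b0 r3: had r3 ⇒ H
  [12] b1 r2: had r10 ⇒ C
  [13] b1 r13: had r2 ⇒ C
  [14] b3 r0: no row ⇒ E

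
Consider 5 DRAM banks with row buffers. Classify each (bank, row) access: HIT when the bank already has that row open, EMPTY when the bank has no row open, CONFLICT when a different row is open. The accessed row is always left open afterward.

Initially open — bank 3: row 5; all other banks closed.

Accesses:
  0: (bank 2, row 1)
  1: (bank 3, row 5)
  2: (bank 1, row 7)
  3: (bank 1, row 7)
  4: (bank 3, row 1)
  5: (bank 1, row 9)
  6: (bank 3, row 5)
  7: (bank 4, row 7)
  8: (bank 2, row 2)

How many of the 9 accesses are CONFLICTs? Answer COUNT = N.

COUNT = 4

step 0: bank2 None->1 [EMPTY]
step 1: bank3 5->5 [HIT]
step 2: bank1 None->7 [EMPTY]
step 3: bank1 7->7 [HIT]
step 4: bank3 5->1 [CONFLICT]
step 5: bank1 7->9 [CONFLICT]
step 6: bank3 1->5 [CONFLICT]
step 7: bank4 None->7 [EMPTY]
step 8: bank2 1->2 [CONFLICT]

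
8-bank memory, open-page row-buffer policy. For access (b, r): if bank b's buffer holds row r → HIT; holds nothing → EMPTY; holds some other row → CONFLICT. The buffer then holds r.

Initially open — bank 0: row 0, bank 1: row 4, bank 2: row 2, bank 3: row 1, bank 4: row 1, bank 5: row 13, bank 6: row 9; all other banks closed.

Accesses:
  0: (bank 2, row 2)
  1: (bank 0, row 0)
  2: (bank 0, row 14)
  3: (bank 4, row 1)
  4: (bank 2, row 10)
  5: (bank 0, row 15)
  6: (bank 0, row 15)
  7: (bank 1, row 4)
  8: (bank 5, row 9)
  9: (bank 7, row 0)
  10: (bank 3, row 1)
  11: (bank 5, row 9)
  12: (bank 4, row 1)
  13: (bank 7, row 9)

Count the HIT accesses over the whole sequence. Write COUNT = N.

#0 (2,2) H  (was 2)
#1 (0,0) H  (was 0)
#2 (0,14) C  (was 0)
#3 (4,1) H  (was 1)
#4 (2,10) C  (was 2)
#5 (0,15) C  (was 14)
#6 (0,15) H  (was 15)
#7 (1,4) H  (was 4)
#8 (5,9) C  (was 13)
#9 (7,0) E
#10 (3,1) H  (was 1)
#11 (5,9) H  (was 9)
#12 (4,1) H  (was 1)
#13 (7,9) C  (was 0)

COUNT = 8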